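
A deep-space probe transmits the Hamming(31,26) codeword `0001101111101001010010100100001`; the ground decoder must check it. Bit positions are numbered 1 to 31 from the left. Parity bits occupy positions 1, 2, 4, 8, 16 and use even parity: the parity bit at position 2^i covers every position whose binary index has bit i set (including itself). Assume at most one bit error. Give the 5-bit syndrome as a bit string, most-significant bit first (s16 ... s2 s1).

s1: b1⊕b3⊕b5⊕b7⊕b9⊕b11⊕b13⊕b15⊕b17⊕b19⊕b21⊕b23⊕b25⊕b27⊕b29⊕b31 = 0⊕0⊕1⊕1⊕1⊕1⊕1⊕0⊕0⊕0⊕1⊕1⊕0⊕0⊕0⊕1 = 0
s2: b2⊕b3⊕b6⊕b7⊕b10⊕b11⊕b14⊕b15⊕b18⊕b19⊕b22⊕b23⊕b26⊕b27⊕b30⊕b31 = 0⊕0⊕0⊕1⊕1⊕1⊕0⊕0⊕1⊕0⊕0⊕1⊕1⊕0⊕0⊕1 = 1
s4: b4⊕b5⊕b6⊕b7⊕b12⊕b13⊕b14⊕b15⊕b20⊕b21⊕b22⊕b23⊕b28⊕b29⊕b30⊕b31 = 1⊕1⊕0⊕1⊕0⊕1⊕0⊕0⊕0⊕1⊕0⊕1⊕0⊕0⊕0⊕1 = 1
s8: b8⊕b9⊕b10⊕b11⊕b12⊕b13⊕b14⊕b15⊕b24⊕b25⊕b26⊕b27⊕b28⊕b29⊕b30⊕b31 = 1⊕1⊕1⊕1⊕0⊕1⊕0⊕0⊕0⊕0⊕1⊕0⊕0⊕0⊕0⊕1 = 1
s16: b16⊕b17⊕b18⊕b19⊕b20⊕b21⊕b22⊕b23⊕b24⊕b25⊕b26⊕b27⊕b28⊕b29⊕b30⊕b31 = 1⊕0⊕1⊕0⊕0⊕1⊕0⊕1⊕0⊕0⊕1⊕0⊕0⊕0⊕0⊕1 = 0
Syndrome (s16...s1) = 01110 → position 14.

01110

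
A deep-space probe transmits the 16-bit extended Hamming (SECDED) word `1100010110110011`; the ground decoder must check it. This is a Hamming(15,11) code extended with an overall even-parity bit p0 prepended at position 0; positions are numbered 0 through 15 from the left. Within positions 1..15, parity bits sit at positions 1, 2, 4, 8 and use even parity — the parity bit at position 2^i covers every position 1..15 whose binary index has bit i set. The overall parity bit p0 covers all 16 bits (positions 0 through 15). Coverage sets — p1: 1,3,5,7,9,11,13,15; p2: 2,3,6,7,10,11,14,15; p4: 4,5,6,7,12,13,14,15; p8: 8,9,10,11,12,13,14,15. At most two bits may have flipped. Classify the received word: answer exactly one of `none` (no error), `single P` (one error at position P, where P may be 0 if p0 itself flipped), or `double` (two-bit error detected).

single 11

s1: b1⊕b3⊕b5⊕b7⊕b9⊕b11⊕b13⊕b15 = 1⊕0⊕1⊕1⊕0⊕1⊕0⊕1 = 1
s2: b2⊕b3⊕b6⊕b7⊕b10⊕b11⊕b14⊕b15 = 0⊕0⊕0⊕1⊕1⊕1⊕1⊕1 = 1
s4: b4⊕b5⊕b6⊕b7⊕b12⊕b13⊕b14⊕b15 = 0⊕1⊕0⊕1⊕0⊕0⊕1⊕1 = 0
s8: b8⊕b9⊕b10⊕b11⊕b12⊕b13⊕b14⊕b15 = 1⊕0⊕1⊕1⊕0⊕0⊕1⊕1 = 1
Syndrome (s8...s1) = 1011 → position 11.
Overall parity (XOR of all 16 bits, including p0): 1⊕1⊕0⊕0⊕0⊕1⊕0⊕1⊕1⊕0⊕1⊕1⊕0⊕0⊕1⊕1 = 1
Overall=1, syndrome position=11 → single-bit error at position 11.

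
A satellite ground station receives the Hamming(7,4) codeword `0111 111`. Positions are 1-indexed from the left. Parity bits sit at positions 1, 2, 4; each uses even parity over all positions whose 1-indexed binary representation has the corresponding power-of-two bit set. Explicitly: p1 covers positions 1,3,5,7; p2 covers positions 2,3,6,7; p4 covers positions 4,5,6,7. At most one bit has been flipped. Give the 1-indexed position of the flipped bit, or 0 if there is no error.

1

s1: b1⊕b3⊕b5⊕b7 = 0⊕1⊕1⊕1 = 1
s2: b2⊕b3⊕b6⊕b7 = 1⊕1⊕1⊕1 = 0
s4: b4⊕b5⊕b6⊕b7 = 1⊕1⊕1⊕1 = 0
Syndrome (s4...s1) = 001 → position 1.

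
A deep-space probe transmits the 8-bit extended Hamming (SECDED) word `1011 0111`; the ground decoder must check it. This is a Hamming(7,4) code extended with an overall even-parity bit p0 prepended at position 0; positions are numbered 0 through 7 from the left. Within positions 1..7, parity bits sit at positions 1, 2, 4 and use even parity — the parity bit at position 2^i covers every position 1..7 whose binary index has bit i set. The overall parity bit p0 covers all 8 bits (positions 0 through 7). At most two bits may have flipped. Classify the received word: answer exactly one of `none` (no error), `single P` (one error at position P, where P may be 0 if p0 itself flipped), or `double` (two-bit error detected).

s1: b1⊕b3⊕b5⊕b7 = 0⊕1⊕1⊕1 = 1
s2: b2⊕b3⊕b6⊕b7 = 1⊕1⊕1⊕1 = 0
s4: b4⊕b5⊕b6⊕b7 = 0⊕1⊕1⊕1 = 1
Syndrome (s4...s1) = 101 → position 5.
Overall parity (XOR of all 8 bits, including p0): 1⊕0⊕1⊕1⊕0⊕1⊕1⊕1 = 0
Overall=0, syndrome position=5 → double-bit error detected (uncorrectable).

double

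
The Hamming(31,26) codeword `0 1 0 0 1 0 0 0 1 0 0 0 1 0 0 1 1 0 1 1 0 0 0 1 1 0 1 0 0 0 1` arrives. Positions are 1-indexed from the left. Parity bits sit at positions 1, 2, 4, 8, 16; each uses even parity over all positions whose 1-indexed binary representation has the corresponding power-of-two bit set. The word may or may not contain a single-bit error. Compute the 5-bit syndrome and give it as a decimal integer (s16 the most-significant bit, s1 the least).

0

s1: b1⊕b3⊕b5⊕b7⊕b9⊕b11⊕b13⊕b15⊕b17⊕b19⊕b21⊕b23⊕b25⊕b27⊕b29⊕b31 = 0⊕0⊕1⊕0⊕1⊕0⊕1⊕0⊕1⊕1⊕0⊕0⊕1⊕1⊕0⊕1 = 0
s2: b2⊕b3⊕b6⊕b7⊕b10⊕b11⊕b14⊕b15⊕b18⊕b19⊕b22⊕b23⊕b26⊕b27⊕b30⊕b31 = 1⊕0⊕0⊕0⊕0⊕0⊕0⊕0⊕0⊕1⊕0⊕0⊕0⊕1⊕0⊕1 = 0
s4: b4⊕b5⊕b6⊕b7⊕b12⊕b13⊕b14⊕b15⊕b20⊕b21⊕b22⊕b23⊕b28⊕b29⊕b30⊕b31 = 0⊕1⊕0⊕0⊕0⊕1⊕0⊕0⊕1⊕0⊕0⊕0⊕0⊕0⊕0⊕1 = 0
s8: b8⊕b9⊕b10⊕b11⊕b12⊕b13⊕b14⊕b15⊕b24⊕b25⊕b26⊕b27⊕b28⊕b29⊕b30⊕b31 = 0⊕1⊕0⊕0⊕0⊕1⊕0⊕0⊕1⊕1⊕0⊕1⊕0⊕0⊕0⊕1 = 0
s16: b16⊕b17⊕b18⊕b19⊕b20⊕b21⊕b22⊕b23⊕b24⊕b25⊕b26⊕b27⊕b28⊕b29⊕b30⊕b31 = 1⊕1⊕0⊕1⊕1⊕0⊕0⊕0⊕1⊕1⊕0⊕1⊕0⊕0⊕0⊕1 = 0
Syndrome (s16...s1) = 00000 → position 0 (no error).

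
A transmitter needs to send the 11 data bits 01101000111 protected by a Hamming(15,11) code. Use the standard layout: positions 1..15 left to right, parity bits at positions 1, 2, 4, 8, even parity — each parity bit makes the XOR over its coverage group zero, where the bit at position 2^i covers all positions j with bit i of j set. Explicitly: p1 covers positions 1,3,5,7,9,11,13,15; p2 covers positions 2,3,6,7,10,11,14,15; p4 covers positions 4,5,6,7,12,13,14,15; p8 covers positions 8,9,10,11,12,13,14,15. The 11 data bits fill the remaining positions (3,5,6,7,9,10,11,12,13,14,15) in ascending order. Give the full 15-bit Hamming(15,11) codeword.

Place data bits at non-power-of-two positions: b3=0, b5=1, b6=1, b7=0, b9=1, b10=0, b11=0, b12=0, b13=1, b14=1, b15=1.
p1 = XOR of data positions {3,5,7,9,11,13,15} = 0⊕1⊕0⊕1⊕0⊕1⊕1 = 0
p2 = XOR of data positions {3,6,7,10,11,14,15} = 0⊕1⊕0⊕0⊕0⊕1⊕1 = 1
p4 = XOR of data positions {5,6,7,12,13,14,15} = 1⊕1⊕0⊕0⊕1⊕1⊕1 = 1
p8 = XOR of data positions {9,10,11,12,13,14,15} = 1⊕0⊕0⊕0⊕1⊕1⊕1 = 0
Codeword b1..b15 = 010111001000111

010111001000111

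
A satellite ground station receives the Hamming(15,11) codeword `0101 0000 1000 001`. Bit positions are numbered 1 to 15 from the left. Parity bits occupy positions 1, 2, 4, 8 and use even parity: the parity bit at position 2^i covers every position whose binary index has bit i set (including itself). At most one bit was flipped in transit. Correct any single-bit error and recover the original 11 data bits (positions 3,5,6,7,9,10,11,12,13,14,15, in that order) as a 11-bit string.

00001000001

s1: b1⊕b3⊕b5⊕b7⊕b9⊕b11⊕b13⊕b15 = 0⊕0⊕0⊕0⊕1⊕0⊕0⊕1 = 0
s2: b2⊕b3⊕b6⊕b7⊕b10⊕b11⊕b14⊕b15 = 1⊕0⊕0⊕0⊕0⊕0⊕0⊕1 = 0
s4: b4⊕b5⊕b6⊕b7⊕b12⊕b13⊕b14⊕b15 = 1⊕0⊕0⊕0⊕0⊕0⊕0⊕1 = 0
s8: b8⊕b9⊕b10⊕b11⊕b12⊕b13⊕b14⊕b15 = 0⊕1⊕0⊕0⊕0⊕0⊕0⊕1 = 0
Syndrome (s8...s1) = 0000 → position 0 (no error).
No correction needed.
Data bits at positions 3,5,6,7,9,10,11,12,13,14,15: 00001000001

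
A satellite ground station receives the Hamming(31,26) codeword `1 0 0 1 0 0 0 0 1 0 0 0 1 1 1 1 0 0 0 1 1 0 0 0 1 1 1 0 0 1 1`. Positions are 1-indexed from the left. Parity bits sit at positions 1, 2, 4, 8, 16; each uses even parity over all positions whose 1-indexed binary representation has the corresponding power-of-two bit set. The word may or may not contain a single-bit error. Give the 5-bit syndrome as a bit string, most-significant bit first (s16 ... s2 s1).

01000

s1: b1⊕b3⊕b5⊕b7⊕b9⊕b11⊕b13⊕b15⊕b17⊕b19⊕b21⊕b23⊕b25⊕b27⊕b29⊕b31 = 1⊕0⊕0⊕0⊕1⊕0⊕1⊕1⊕0⊕0⊕1⊕0⊕1⊕1⊕0⊕1 = 0
s2: b2⊕b3⊕b6⊕b7⊕b10⊕b11⊕b14⊕b15⊕b18⊕b19⊕b22⊕b23⊕b26⊕b27⊕b30⊕b31 = 0⊕0⊕0⊕0⊕0⊕0⊕1⊕1⊕0⊕0⊕0⊕0⊕1⊕1⊕1⊕1 = 0
s4: b4⊕b5⊕b6⊕b7⊕b12⊕b13⊕b14⊕b15⊕b20⊕b21⊕b22⊕b23⊕b28⊕b29⊕b30⊕b31 = 1⊕0⊕0⊕0⊕0⊕1⊕1⊕1⊕1⊕1⊕0⊕0⊕0⊕0⊕1⊕1 = 0
s8: b8⊕b9⊕b10⊕b11⊕b12⊕b13⊕b14⊕b15⊕b24⊕b25⊕b26⊕b27⊕b28⊕b29⊕b30⊕b31 = 0⊕1⊕0⊕0⊕0⊕1⊕1⊕1⊕0⊕1⊕1⊕1⊕0⊕0⊕1⊕1 = 1
s16: b16⊕b17⊕b18⊕b19⊕b20⊕b21⊕b22⊕b23⊕b24⊕b25⊕b26⊕b27⊕b28⊕b29⊕b30⊕b31 = 1⊕0⊕0⊕0⊕1⊕1⊕0⊕0⊕0⊕1⊕1⊕1⊕0⊕0⊕1⊕1 = 0
Syndrome (s16...s1) = 01000 → position 8.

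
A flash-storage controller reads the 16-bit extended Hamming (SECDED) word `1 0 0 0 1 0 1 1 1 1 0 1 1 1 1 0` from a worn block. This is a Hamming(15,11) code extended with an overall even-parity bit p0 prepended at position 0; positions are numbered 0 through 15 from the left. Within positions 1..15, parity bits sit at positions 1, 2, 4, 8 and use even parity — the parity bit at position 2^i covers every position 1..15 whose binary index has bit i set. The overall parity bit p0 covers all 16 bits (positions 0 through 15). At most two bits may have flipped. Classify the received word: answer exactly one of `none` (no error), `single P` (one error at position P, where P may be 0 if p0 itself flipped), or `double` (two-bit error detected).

s1: b1⊕b3⊕b5⊕b7⊕b9⊕b11⊕b13⊕b15 = 0⊕0⊕0⊕1⊕1⊕1⊕1⊕0 = 0
s2: b2⊕b3⊕b6⊕b7⊕b10⊕b11⊕b14⊕b15 = 0⊕0⊕1⊕1⊕0⊕1⊕1⊕0 = 0
s4: b4⊕b5⊕b6⊕b7⊕b12⊕b13⊕b14⊕b15 = 1⊕0⊕1⊕1⊕1⊕1⊕1⊕0 = 0
s8: b8⊕b9⊕b10⊕b11⊕b12⊕b13⊕b14⊕b15 = 1⊕1⊕0⊕1⊕1⊕1⊕1⊕0 = 0
Syndrome (s8...s1) = 0000 → position 0 (no error).
Overall parity (XOR of all 16 bits, including p0): 1⊕0⊕0⊕0⊕1⊕0⊕1⊕1⊕1⊕1⊕0⊕1⊕1⊕1⊕1⊕0 = 0
Overall=0, syndrome position=0 → no error.

none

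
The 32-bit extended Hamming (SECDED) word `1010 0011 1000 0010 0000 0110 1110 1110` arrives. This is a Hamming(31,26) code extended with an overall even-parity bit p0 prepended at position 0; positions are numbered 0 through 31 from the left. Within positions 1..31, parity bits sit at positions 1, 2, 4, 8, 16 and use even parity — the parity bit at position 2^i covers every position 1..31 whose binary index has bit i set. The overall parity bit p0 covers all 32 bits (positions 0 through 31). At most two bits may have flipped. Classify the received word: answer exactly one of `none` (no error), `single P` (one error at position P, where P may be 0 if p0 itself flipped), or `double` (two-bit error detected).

s1: b1⊕b3⊕b5⊕b7⊕b9⊕b11⊕b13⊕b15⊕b17⊕b19⊕b21⊕b23⊕b25⊕b27⊕b29⊕b31 = 0⊕0⊕0⊕1⊕0⊕0⊕0⊕0⊕0⊕0⊕1⊕0⊕1⊕0⊕1⊕0 = 0
s2: b2⊕b3⊕b6⊕b7⊕b10⊕b11⊕b14⊕b15⊕b18⊕b19⊕b22⊕b23⊕b26⊕b27⊕b30⊕b31 = 1⊕0⊕1⊕1⊕0⊕0⊕1⊕0⊕0⊕0⊕1⊕0⊕1⊕0⊕1⊕0 = 1
s4: b4⊕b5⊕b6⊕b7⊕b12⊕b13⊕b14⊕b15⊕b20⊕b21⊕b22⊕b23⊕b28⊕b29⊕b30⊕b31 = 0⊕0⊕1⊕1⊕0⊕0⊕1⊕0⊕0⊕1⊕1⊕0⊕1⊕1⊕1⊕0 = 0
s8: b8⊕b9⊕b10⊕b11⊕b12⊕b13⊕b14⊕b15⊕b24⊕b25⊕b26⊕b27⊕b28⊕b29⊕b30⊕b31 = 1⊕0⊕0⊕0⊕0⊕0⊕1⊕0⊕1⊕1⊕1⊕0⊕1⊕1⊕1⊕0 = 0
s16: b16⊕b17⊕b18⊕b19⊕b20⊕b21⊕b22⊕b23⊕b24⊕b25⊕b26⊕b27⊕b28⊕b29⊕b30⊕b31 = 0⊕0⊕0⊕0⊕0⊕1⊕1⊕0⊕1⊕1⊕1⊕0⊕1⊕1⊕1⊕0 = 0
Syndrome (s16...s1) = 00010 → position 2.
Overall parity (XOR of all 32 bits, including p0): 1⊕0⊕1⊕0⊕0⊕0⊕1⊕1⊕1⊕0⊕0⊕0⊕0⊕0⊕1⊕0⊕0⊕0⊕0⊕0⊕0⊕1⊕1⊕0⊕1⊕1⊕1⊕0⊕1⊕1⊕1⊕0 = 0
Overall=0, syndrome position=2 → double-bit error detected (uncorrectable).

double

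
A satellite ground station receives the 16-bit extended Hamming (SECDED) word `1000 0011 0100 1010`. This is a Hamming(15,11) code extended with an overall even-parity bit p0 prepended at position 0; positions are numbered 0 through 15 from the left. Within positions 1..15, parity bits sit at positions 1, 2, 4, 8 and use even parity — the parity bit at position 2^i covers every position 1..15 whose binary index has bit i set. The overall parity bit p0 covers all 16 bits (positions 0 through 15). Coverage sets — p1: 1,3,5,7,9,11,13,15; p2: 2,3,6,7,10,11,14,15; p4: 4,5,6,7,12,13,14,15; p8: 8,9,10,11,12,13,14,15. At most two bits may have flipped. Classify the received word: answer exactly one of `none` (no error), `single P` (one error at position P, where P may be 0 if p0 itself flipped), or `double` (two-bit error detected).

s1: b1⊕b3⊕b5⊕b7⊕b9⊕b11⊕b13⊕b15 = 0⊕0⊕0⊕1⊕1⊕0⊕0⊕0 = 0
s2: b2⊕b3⊕b6⊕b7⊕b10⊕b11⊕b14⊕b15 = 0⊕0⊕1⊕1⊕0⊕0⊕1⊕0 = 1
s4: b4⊕b5⊕b6⊕b7⊕b12⊕b13⊕b14⊕b15 = 0⊕0⊕1⊕1⊕1⊕0⊕1⊕0 = 0
s8: b8⊕b9⊕b10⊕b11⊕b12⊕b13⊕b14⊕b15 = 0⊕1⊕0⊕0⊕1⊕0⊕1⊕0 = 1
Syndrome (s8...s1) = 1010 → position 10.
Overall parity (XOR of all 16 bits, including p0): 1⊕0⊕0⊕0⊕0⊕0⊕1⊕1⊕0⊕1⊕0⊕0⊕1⊕0⊕1⊕0 = 0
Overall=0, syndrome position=10 → double-bit error detected (uncorrectable).

double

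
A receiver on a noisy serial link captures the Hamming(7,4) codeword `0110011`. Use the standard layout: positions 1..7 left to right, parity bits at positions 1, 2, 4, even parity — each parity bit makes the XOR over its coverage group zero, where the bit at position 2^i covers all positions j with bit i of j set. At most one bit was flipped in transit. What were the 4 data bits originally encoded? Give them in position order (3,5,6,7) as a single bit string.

s1: b1⊕b3⊕b5⊕b7 = 0⊕1⊕0⊕1 = 0
s2: b2⊕b3⊕b6⊕b7 = 1⊕1⊕1⊕1 = 0
s4: b4⊕b5⊕b6⊕b7 = 0⊕0⊕1⊕1 = 0
Syndrome (s4...s1) = 000 → position 0 (no error).
No correction needed.
Data bits at positions 3,5,6,7: 1011

1011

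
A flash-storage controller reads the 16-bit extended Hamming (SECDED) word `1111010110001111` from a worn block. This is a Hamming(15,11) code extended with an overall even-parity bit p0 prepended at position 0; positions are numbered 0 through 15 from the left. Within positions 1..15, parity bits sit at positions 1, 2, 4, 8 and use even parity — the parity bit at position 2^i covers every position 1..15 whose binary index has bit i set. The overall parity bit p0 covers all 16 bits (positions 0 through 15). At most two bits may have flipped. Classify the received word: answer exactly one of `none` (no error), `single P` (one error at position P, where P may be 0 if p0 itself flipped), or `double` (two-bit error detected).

single 10

s1: b1⊕b3⊕b5⊕b7⊕b9⊕b11⊕b13⊕b15 = 1⊕1⊕1⊕1⊕0⊕0⊕1⊕1 = 0
s2: b2⊕b3⊕b6⊕b7⊕b10⊕b11⊕b14⊕b15 = 1⊕1⊕0⊕1⊕0⊕0⊕1⊕1 = 1
s4: b4⊕b5⊕b6⊕b7⊕b12⊕b13⊕b14⊕b15 = 0⊕1⊕0⊕1⊕1⊕1⊕1⊕1 = 0
s8: b8⊕b9⊕b10⊕b11⊕b12⊕b13⊕b14⊕b15 = 1⊕0⊕0⊕0⊕1⊕1⊕1⊕1 = 1
Syndrome (s8...s1) = 1010 → position 10.
Overall parity (XOR of all 16 bits, including p0): 1⊕1⊕1⊕1⊕0⊕1⊕0⊕1⊕1⊕0⊕0⊕0⊕1⊕1⊕1⊕1 = 1
Overall=1, syndrome position=10 → single-bit error at position 10.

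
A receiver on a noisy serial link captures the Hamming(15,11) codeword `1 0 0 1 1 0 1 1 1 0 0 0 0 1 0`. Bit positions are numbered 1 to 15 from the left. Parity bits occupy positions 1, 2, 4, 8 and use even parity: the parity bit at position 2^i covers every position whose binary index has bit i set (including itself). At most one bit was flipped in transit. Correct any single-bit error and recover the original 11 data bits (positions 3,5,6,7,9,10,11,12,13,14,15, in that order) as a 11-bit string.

01011000010

s1: b1⊕b3⊕b5⊕b7⊕b9⊕b11⊕b13⊕b15 = 1⊕0⊕1⊕1⊕1⊕0⊕0⊕0 = 0
s2: b2⊕b3⊕b6⊕b7⊕b10⊕b11⊕b14⊕b15 = 0⊕0⊕0⊕1⊕0⊕0⊕1⊕0 = 0
s4: b4⊕b5⊕b6⊕b7⊕b12⊕b13⊕b14⊕b15 = 1⊕1⊕0⊕1⊕0⊕0⊕1⊕0 = 0
s8: b8⊕b9⊕b10⊕b11⊕b12⊕b13⊕b14⊕b15 = 1⊕1⊕0⊕0⊕0⊕0⊕1⊕0 = 1
Syndrome (s8...s1) = 1000 → position 8.
Flip bit 8: corrected codeword = 100110101000010
Data bits at positions 3,5,6,7,9,10,11,12,13,14,15: 01011000010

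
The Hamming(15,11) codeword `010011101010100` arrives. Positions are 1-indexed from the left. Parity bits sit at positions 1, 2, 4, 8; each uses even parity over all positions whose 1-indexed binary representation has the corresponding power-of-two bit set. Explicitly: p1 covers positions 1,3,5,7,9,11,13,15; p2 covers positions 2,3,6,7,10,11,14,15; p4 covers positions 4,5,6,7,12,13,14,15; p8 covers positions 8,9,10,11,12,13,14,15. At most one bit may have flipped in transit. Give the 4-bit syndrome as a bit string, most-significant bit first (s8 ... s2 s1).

s1: b1⊕b3⊕b5⊕b7⊕b9⊕b11⊕b13⊕b15 = 0⊕0⊕1⊕1⊕1⊕1⊕1⊕0 = 1
s2: b2⊕b3⊕b6⊕b7⊕b10⊕b11⊕b14⊕b15 = 1⊕0⊕1⊕1⊕0⊕1⊕0⊕0 = 0
s4: b4⊕b5⊕b6⊕b7⊕b12⊕b13⊕b14⊕b15 = 0⊕1⊕1⊕1⊕0⊕1⊕0⊕0 = 0
s8: b8⊕b9⊕b10⊕b11⊕b12⊕b13⊕b14⊕b15 = 0⊕1⊕0⊕1⊕0⊕1⊕0⊕0 = 1
Syndrome (s8...s1) = 1001 → position 9.

1001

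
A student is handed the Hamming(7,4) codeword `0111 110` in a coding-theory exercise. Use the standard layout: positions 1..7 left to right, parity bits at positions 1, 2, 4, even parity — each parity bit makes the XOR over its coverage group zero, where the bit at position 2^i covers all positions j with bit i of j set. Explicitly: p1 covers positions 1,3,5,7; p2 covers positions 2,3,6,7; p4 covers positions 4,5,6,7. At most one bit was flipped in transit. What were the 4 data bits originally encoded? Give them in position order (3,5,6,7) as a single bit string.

1100

s1: b1⊕b3⊕b5⊕b7 = 0⊕1⊕1⊕0 = 0
s2: b2⊕b3⊕b6⊕b7 = 1⊕1⊕1⊕0 = 1
s4: b4⊕b5⊕b6⊕b7 = 1⊕1⊕1⊕0 = 1
Syndrome (s4...s1) = 110 → position 6.
Flip bit 6: corrected codeword = 0111100
Data bits at positions 3,5,6,7: 1100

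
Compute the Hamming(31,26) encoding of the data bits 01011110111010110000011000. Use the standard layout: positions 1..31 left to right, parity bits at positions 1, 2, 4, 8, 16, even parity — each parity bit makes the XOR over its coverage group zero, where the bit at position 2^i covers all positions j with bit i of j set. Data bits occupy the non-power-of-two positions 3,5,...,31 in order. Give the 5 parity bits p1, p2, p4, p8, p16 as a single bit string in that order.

Place data bits at non-power-of-two positions: b3=0, b5=1, b6=0, b7=1, b9=1, b10=1, b11=1, b12=0, b13=1, b14=1, b15=1, b17=0, b18=1, b19=0, b20=1, b21=1, b22=0, b23=0, b24=0, b25=0, b26=0, b27=1, b28=1, b29=0, b30=0, b31=0.
p1 = XOR of data positions {3,5,7,9,11,13,15,17,19,21,23,25,27,29,31} = 0⊕1⊕1⊕1⊕1⊕1⊕1⊕0⊕0⊕1⊕0⊕0⊕1⊕0⊕0 = 0
p2 = XOR of data positions {3,6,7,10,11,14,15,18,19,22,23,26,27,30,31} = 0⊕0⊕1⊕1⊕1⊕1⊕1⊕1⊕0⊕0⊕0⊕0⊕1⊕0⊕0 = 1
p4 = XOR of data positions {5,6,7,12,13,14,15,20,21,22,23,28,29,30,31} = 1⊕0⊕1⊕0⊕1⊕1⊕1⊕1⊕1⊕0⊕0⊕1⊕0⊕0⊕0 = 0
p8 = XOR of data positions {9,10,11,12,13,14,15,24,25,26,27,28,29,30,31} = 1⊕1⊕1⊕0⊕1⊕1⊕1⊕0⊕0⊕0⊕1⊕1⊕0⊕0⊕0 = 0
p16 = XOR of data positions {17,18,19,20,21,22,23,24,25,26,27,28,29,30,31} = 0⊕1⊕0⊕1⊕1⊕0⊕0⊕0⊕0⊕0⊕1⊕1⊕0⊕0⊕0 = 1
Parity bits p1,p2,p4,p8,p16 = 01001

01001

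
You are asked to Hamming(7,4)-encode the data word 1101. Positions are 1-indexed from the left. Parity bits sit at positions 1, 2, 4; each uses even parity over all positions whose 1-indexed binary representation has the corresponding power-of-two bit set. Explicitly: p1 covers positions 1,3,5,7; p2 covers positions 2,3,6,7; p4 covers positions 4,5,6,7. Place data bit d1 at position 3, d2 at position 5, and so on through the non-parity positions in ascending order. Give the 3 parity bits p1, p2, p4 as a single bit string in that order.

100

Place data bits at non-power-of-two positions: b3=1, b5=1, b6=0, b7=1.
p1 = XOR of data positions {3,5,7} = 1⊕1⊕1 = 1
p2 = XOR of data positions {3,6,7} = 1⊕0⊕1 = 0
p4 = XOR of data positions {5,6,7} = 1⊕0⊕1 = 0
Parity bits p1,p2,p4 = 100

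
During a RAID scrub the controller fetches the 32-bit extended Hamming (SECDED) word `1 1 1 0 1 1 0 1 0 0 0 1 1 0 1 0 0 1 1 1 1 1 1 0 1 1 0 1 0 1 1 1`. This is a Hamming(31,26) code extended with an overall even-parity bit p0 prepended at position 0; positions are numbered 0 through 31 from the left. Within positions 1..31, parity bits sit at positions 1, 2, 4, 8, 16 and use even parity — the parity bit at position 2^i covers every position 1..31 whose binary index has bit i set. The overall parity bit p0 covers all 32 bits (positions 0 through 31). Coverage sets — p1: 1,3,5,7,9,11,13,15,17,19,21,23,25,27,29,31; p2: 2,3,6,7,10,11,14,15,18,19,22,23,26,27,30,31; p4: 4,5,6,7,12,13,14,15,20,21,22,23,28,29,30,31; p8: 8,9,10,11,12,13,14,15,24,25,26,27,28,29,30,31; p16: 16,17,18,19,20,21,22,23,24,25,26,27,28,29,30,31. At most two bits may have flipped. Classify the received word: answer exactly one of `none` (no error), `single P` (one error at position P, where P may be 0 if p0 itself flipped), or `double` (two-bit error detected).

single 13

s1: b1⊕b3⊕b5⊕b7⊕b9⊕b11⊕b13⊕b15⊕b17⊕b19⊕b21⊕b23⊕b25⊕b27⊕b29⊕b31 = 1⊕0⊕1⊕1⊕0⊕1⊕0⊕0⊕1⊕1⊕1⊕0⊕1⊕1⊕1⊕1 = 1
s2: b2⊕b3⊕b6⊕b7⊕b10⊕b11⊕b14⊕b15⊕b18⊕b19⊕b22⊕b23⊕b26⊕b27⊕b30⊕b31 = 1⊕0⊕0⊕1⊕0⊕1⊕1⊕0⊕1⊕1⊕1⊕0⊕0⊕1⊕1⊕1 = 0
s4: b4⊕b5⊕b6⊕b7⊕b12⊕b13⊕b14⊕b15⊕b20⊕b21⊕b22⊕b23⊕b28⊕b29⊕b30⊕b31 = 1⊕1⊕0⊕1⊕1⊕0⊕1⊕0⊕1⊕1⊕1⊕0⊕0⊕1⊕1⊕1 = 1
s8: b8⊕b9⊕b10⊕b11⊕b12⊕b13⊕b14⊕b15⊕b24⊕b25⊕b26⊕b27⊕b28⊕b29⊕b30⊕b31 = 0⊕0⊕0⊕1⊕1⊕0⊕1⊕0⊕1⊕1⊕0⊕1⊕0⊕1⊕1⊕1 = 1
s16: b16⊕b17⊕b18⊕b19⊕b20⊕b21⊕b22⊕b23⊕b24⊕b25⊕b26⊕b27⊕b28⊕b29⊕b30⊕b31 = 0⊕1⊕1⊕1⊕1⊕1⊕1⊕0⊕1⊕1⊕0⊕1⊕0⊕1⊕1⊕1 = 0
Syndrome (s16...s1) = 01101 → position 13.
Overall parity (XOR of all 32 bits, including p0): 1⊕1⊕1⊕0⊕1⊕1⊕0⊕1⊕0⊕0⊕0⊕1⊕1⊕0⊕1⊕0⊕0⊕1⊕1⊕1⊕1⊕1⊕1⊕0⊕1⊕1⊕0⊕1⊕0⊕1⊕1⊕1 = 1
Overall=1, syndrome position=13 → single-bit error at position 13.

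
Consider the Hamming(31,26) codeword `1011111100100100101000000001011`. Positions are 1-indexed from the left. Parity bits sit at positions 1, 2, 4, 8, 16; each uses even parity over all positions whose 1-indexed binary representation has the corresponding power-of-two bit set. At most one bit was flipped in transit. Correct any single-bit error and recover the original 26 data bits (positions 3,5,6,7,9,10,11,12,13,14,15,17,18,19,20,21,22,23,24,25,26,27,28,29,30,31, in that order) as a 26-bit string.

s1: b1⊕b3⊕b5⊕b7⊕b9⊕b11⊕b13⊕b15⊕b17⊕b19⊕b21⊕b23⊕b25⊕b27⊕b29⊕b31 = 1⊕1⊕1⊕1⊕0⊕1⊕0⊕0⊕1⊕1⊕0⊕0⊕0⊕0⊕0⊕1 = 0
s2: b2⊕b3⊕b6⊕b7⊕b10⊕b11⊕b14⊕b15⊕b18⊕b19⊕b22⊕b23⊕b26⊕b27⊕b30⊕b31 = 0⊕1⊕1⊕1⊕0⊕1⊕1⊕0⊕0⊕1⊕0⊕0⊕0⊕0⊕1⊕1 = 0
s4: b4⊕b5⊕b6⊕b7⊕b12⊕b13⊕b14⊕b15⊕b20⊕b21⊕b22⊕b23⊕b28⊕b29⊕b30⊕b31 = 1⊕1⊕1⊕1⊕0⊕0⊕1⊕0⊕0⊕0⊕0⊕0⊕1⊕0⊕1⊕1 = 0
s8: b8⊕b9⊕b10⊕b11⊕b12⊕b13⊕b14⊕b15⊕b24⊕b25⊕b26⊕b27⊕b28⊕b29⊕b30⊕b31 = 1⊕0⊕0⊕1⊕0⊕0⊕1⊕0⊕0⊕0⊕0⊕0⊕1⊕0⊕1⊕1 = 0
s16: b16⊕b17⊕b18⊕b19⊕b20⊕b21⊕b22⊕b23⊕b24⊕b25⊕b26⊕b27⊕b28⊕b29⊕b30⊕b31 = 0⊕1⊕0⊕1⊕0⊕0⊕0⊕0⊕0⊕0⊕0⊕0⊕1⊕0⊕1⊕1 = 1
Syndrome (s16...s1) = 10000 → position 16.
Flip bit 16: corrected codeword = 1011111100100101101000000001011
Data bits at positions 3,5,6,7,9,10,11,12,13,14,15,17,18,19,20,21,22,23,24,25,26,27,28,29,30,31: 11110010010101000000001011

11110010010101000000001011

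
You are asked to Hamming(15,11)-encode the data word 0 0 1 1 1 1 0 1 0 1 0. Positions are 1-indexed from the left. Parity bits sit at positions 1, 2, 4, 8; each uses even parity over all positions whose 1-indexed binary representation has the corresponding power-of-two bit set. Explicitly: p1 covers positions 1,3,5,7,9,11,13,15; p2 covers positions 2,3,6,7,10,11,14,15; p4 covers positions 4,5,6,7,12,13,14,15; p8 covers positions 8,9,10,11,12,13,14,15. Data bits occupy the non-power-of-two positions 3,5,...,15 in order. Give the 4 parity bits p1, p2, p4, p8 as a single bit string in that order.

0000

Place data bits at non-power-of-two positions: b3=0, b5=0, b6=1, b7=1, b9=1, b10=1, b11=0, b12=1, b13=0, b14=1, b15=0.
p1 = XOR of data positions {3,5,7,9,11,13,15} = 0⊕0⊕1⊕1⊕0⊕0⊕0 = 0
p2 = XOR of data positions {3,6,7,10,11,14,15} = 0⊕1⊕1⊕1⊕0⊕1⊕0 = 0
p4 = XOR of data positions {5,6,7,12,13,14,15} = 0⊕1⊕1⊕1⊕0⊕1⊕0 = 0
p8 = XOR of data positions {9,10,11,12,13,14,15} = 1⊕1⊕0⊕1⊕0⊕1⊕0 = 0
Parity bits p1,p2,p4,p8 = 0000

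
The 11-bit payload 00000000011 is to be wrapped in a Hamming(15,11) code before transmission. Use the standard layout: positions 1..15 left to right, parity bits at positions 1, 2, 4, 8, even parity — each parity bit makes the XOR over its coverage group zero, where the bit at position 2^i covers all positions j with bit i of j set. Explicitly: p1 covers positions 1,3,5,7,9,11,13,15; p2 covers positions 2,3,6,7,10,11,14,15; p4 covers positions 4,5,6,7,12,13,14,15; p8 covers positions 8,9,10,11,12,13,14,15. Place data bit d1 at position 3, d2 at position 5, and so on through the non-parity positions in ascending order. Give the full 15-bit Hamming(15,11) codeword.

Place data bits at non-power-of-two positions: b3=0, b5=0, b6=0, b7=0, b9=0, b10=0, b11=0, b12=0, b13=0, b14=1, b15=1.
p1 = XOR of data positions {3,5,7,9,11,13,15} = 0⊕0⊕0⊕0⊕0⊕0⊕1 = 1
p2 = XOR of data positions {3,6,7,10,11,14,15} = 0⊕0⊕0⊕0⊕0⊕1⊕1 = 0
p4 = XOR of data positions {5,6,7,12,13,14,15} = 0⊕0⊕0⊕0⊕0⊕1⊕1 = 0
p8 = XOR of data positions {9,10,11,12,13,14,15} = 0⊕0⊕0⊕0⊕0⊕1⊕1 = 0
Codeword b1..b15 = 100000000000011

100000000000011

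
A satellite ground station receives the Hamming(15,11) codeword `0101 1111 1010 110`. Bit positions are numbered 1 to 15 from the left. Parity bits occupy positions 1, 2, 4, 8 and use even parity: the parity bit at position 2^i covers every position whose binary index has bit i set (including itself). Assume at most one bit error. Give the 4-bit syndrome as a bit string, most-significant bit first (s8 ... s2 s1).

1011

s1: b1⊕b3⊕b5⊕b7⊕b9⊕b11⊕b13⊕b15 = 0⊕0⊕1⊕1⊕1⊕1⊕1⊕0 = 1
s2: b2⊕b3⊕b6⊕b7⊕b10⊕b11⊕b14⊕b15 = 1⊕0⊕1⊕1⊕0⊕1⊕1⊕0 = 1
s4: b4⊕b5⊕b6⊕b7⊕b12⊕b13⊕b14⊕b15 = 1⊕1⊕1⊕1⊕0⊕1⊕1⊕0 = 0
s8: b8⊕b9⊕b10⊕b11⊕b12⊕b13⊕b14⊕b15 = 1⊕1⊕0⊕1⊕0⊕1⊕1⊕0 = 1
Syndrome (s8...s1) = 1011 → position 11.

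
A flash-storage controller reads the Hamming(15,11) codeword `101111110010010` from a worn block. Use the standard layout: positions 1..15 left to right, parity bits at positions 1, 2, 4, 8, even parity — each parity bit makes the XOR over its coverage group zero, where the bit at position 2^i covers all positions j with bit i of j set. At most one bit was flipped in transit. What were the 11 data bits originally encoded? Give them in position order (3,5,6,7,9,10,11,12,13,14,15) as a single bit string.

s1: b1⊕b3⊕b5⊕b7⊕b9⊕b11⊕b13⊕b15 = 1⊕1⊕1⊕1⊕0⊕1⊕0⊕0 = 1
s2: b2⊕b3⊕b6⊕b7⊕b10⊕b11⊕b14⊕b15 = 0⊕1⊕1⊕1⊕0⊕1⊕1⊕0 = 1
s4: b4⊕b5⊕b6⊕b7⊕b12⊕b13⊕b14⊕b15 = 1⊕1⊕1⊕1⊕0⊕0⊕1⊕0 = 1
s8: b8⊕b9⊕b10⊕b11⊕b12⊕b13⊕b14⊕b15 = 1⊕0⊕0⊕1⊕0⊕0⊕1⊕0 = 1
Syndrome (s8...s1) = 1111 → position 15.
Flip bit 15: corrected codeword = 101111110010011
Data bits at positions 3,5,6,7,9,10,11,12,13,14,15: 11110010011

11110010011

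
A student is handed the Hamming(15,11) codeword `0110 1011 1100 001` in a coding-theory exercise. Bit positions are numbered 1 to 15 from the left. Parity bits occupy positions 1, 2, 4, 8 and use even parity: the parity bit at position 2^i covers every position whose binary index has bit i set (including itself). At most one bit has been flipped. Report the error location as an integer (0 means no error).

s1: b1⊕b3⊕b5⊕b7⊕b9⊕b11⊕b13⊕b15 = 0⊕1⊕1⊕1⊕1⊕0⊕0⊕1 = 1
s2: b2⊕b3⊕b6⊕b7⊕b10⊕b11⊕b14⊕b15 = 1⊕1⊕0⊕1⊕1⊕0⊕0⊕1 = 1
s4: b4⊕b5⊕b6⊕b7⊕b12⊕b13⊕b14⊕b15 = 0⊕1⊕0⊕1⊕0⊕0⊕0⊕1 = 1
s8: b8⊕b9⊕b10⊕b11⊕b12⊕b13⊕b14⊕b15 = 1⊕1⊕1⊕0⊕0⊕0⊕0⊕1 = 0
Syndrome (s8...s1) = 0111 → position 7.

7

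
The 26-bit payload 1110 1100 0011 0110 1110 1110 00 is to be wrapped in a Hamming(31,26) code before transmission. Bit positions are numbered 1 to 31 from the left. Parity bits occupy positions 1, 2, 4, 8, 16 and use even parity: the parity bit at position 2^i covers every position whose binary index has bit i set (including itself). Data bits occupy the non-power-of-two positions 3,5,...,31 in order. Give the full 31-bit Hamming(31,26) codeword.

0111110111000011101101110111000

Place data bits at non-power-of-two positions: b3=1, b5=1, b6=1, b7=0, b9=1, b10=1, b11=0, b12=0, b13=0, b14=0, b15=1, b17=1, b18=0, b19=1, b20=1, b21=0, b22=1, b23=1, b24=1, b25=0, b26=1, b27=1, b28=1, b29=0, b30=0, b31=0.
p1 = XOR of data positions {3,5,7,9,11,13,15,17,19,21,23,25,27,29,31} = 1⊕1⊕0⊕1⊕0⊕0⊕1⊕1⊕1⊕0⊕1⊕0⊕1⊕0⊕0 = 0
p2 = XOR of data positions {3,6,7,10,11,14,15,18,19,22,23,26,27,30,31} = 1⊕1⊕0⊕1⊕0⊕0⊕1⊕0⊕1⊕1⊕1⊕1⊕1⊕0⊕0 = 1
p4 = XOR of data positions {5,6,7,12,13,14,15,20,21,22,23,28,29,30,31} = 1⊕1⊕0⊕0⊕0⊕0⊕1⊕1⊕0⊕1⊕1⊕1⊕0⊕0⊕0 = 1
p8 = XOR of data positions {9,10,11,12,13,14,15,24,25,26,27,28,29,30,31} = 1⊕1⊕0⊕0⊕0⊕0⊕1⊕1⊕0⊕1⊕1⊕1⊕0⊕0⊕0 = 1
p16 = XOR of data positions {17,18,19,20,21,22,23,24,25,26,27,28,29,30,31} = 1⊕0⊕1⊕1⊕0⊕1⊕1⊕1⊕0⊕1⊕1⊕1⊕0⊕0⊕0 = 1
Codeword b1..b31 = 0111110111000011101101110111000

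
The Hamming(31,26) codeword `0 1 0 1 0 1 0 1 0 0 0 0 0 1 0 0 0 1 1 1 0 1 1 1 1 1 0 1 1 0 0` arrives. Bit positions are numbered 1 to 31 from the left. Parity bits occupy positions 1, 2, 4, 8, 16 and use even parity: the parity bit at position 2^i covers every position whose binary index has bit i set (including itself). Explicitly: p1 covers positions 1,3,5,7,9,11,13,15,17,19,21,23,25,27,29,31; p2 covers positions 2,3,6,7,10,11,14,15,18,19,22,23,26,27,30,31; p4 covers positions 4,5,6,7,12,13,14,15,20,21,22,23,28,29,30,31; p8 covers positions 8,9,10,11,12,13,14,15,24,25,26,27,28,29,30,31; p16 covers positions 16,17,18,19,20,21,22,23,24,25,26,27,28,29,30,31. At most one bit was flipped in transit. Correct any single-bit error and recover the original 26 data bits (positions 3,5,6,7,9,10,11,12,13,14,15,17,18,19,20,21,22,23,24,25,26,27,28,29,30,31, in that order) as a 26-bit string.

00100000010011101111101100

s1: b1⊕b3⊕b5⊕b7⊕b9⊕b11⊕b13⊕b15⊕b17⊕b19⊕b21⊕b23⊕b25⊕b27⊕b29⊕b31 = 0⊕0⊕0⊕0⊕0⊕0⊕0⊕0⊕0⊕1⊕0⊕1⊕1⊕0⊕1⊕0 = 0
s2: b2⊕b3⊕b6⊕b7⊕b10⊕b11⊕b14⊕b15⊕b18⊕b19⊕b22⊕b23⊕b26⊕b27⊕b30⊕b31 = 1⊕0⊕1⊕0⊕0⊕0⊕1⊕0⊕1⊕1⊕1⊕1⊕1⊕0⊕0⊕0 = 0
s4: b4⊕b5⊕b6⊕b7⊕b12⊕b13⊕b14⊕b15⊕b20⊕b21⊕b22⊕b23⊕b28⊕b29⊕b30⊕b31 = 1⊕0⊕1⊕0⊕0⊕0⊕1⊕0⊕1⊕0⊕1⊕1⊕1⊕1⊕0⊕0 = 0
s8: b8⊕b9⊕b10⊕b11⊕b12⊕b13⊕b14⊕b15⊕b24⊕b25⊕b26⊕b27⊕b28⊕b29⊕b30⊕b31 = 1⊕0⊕0⊕0⊕0⊕0⊕1⊕0⊕1⊕1⊕1⊕0⊕1⊕1⊕0⊕0 = 1
s16: b16⊕b17⊕b18⊕b19⊕b20⊕b21⊕b22⊕b23⊕b24⊕b25⊕b26⊕b27⊕b28⊕b29⊕b30⊕b31 = 0⊕0⊕1⊕1⊕1⊕0⊕1⊕1⊕1⊕1⊕1⊕0⊕1⊕1⊕0⊕0 = 0
Syndrome (s16...s1) = 01000 → position 8.
Flip bit 8: corrected codeword = 0101010000000100011101111101100
Data bits at positions 3,5,6,7,9,10,11,12,13,14,15,17,18,19,20,21,22,23,24,25,26,27,28,29,30,31: 00100000010011101111101100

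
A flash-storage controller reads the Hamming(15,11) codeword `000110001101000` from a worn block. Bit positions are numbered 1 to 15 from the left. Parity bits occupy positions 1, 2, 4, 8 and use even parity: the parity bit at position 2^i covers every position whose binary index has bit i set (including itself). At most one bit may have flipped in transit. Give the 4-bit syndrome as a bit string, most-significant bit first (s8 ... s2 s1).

s1: b1⊕b3⊕b5⊕b7⊕b9⊕b11⊕b13⊕b15 = 0⊕0⊕1⊕0⊕1⊕0⊕0⊕0 = 0
s2: b2⊕b3⊕b6⊕b7⊕b10⊕b11⊕b14⊕b15 = 0⊕0⊕0⊕0⊕1⊕0⊕0⊕0 = 1
s4: b4⊕b5⊕b6⊕b7⊕b12⊕b13⊕b14⊕b15 = 1⊕1⊕0⊕0⊕1⊕0⊕0⊕0 = 1
s8: b8⊕b9⊕b10⊕b11⊕b12⊕b13⊕b14⊕b15 = 0⊕1⊕1⊕0⊕1⊕0⊕0⊕0 = 1
Syndrome (s8...s1) = 1110 → position 14.

1110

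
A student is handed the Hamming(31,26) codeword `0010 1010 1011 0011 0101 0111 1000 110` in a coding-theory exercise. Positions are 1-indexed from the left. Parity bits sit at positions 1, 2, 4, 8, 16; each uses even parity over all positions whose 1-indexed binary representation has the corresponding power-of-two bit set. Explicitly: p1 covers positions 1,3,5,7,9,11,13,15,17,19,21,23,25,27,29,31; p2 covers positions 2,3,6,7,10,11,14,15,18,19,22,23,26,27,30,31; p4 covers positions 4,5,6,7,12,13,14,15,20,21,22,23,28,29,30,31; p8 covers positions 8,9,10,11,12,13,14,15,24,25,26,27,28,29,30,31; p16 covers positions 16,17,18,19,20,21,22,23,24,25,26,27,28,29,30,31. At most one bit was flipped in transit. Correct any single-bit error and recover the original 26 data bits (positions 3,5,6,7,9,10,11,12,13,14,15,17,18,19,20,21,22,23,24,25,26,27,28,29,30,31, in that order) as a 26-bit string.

s1: b1⊕b3⊕b5⊕b7⊕b9⊕b11⊕b13⊕b15⊕b17⊕b19⊕b21⊕b23⊕b25⊕b27⊕b29⊕b31 = 0⊕1⊕1⊕1⊕1⊕1⊕0⊕1⊕0⊕0⊕0⊕1⊕1⊕0⊕1⊕0 = 1
s2: b2⊕b3⊕b6⊕b7⊕b10⊕b11⊕b14⊕b15⊕b18⊕b19⊕b22⊕b23⊕b26⊕b27⊕b30⊕b31 = 0⊕1⊕0⊕1⊕0⊕1⊕0⊕1⊕1⊕0⊕1⊕1⊕0⊕0⊕1⊕0 = 0
s4: b4⊕b5⊕b6⊕b7⊕b12⊕b13⊕b14⊕b15⊕b20⊕b21⊕b22⊕b23⊕b28⊕b29⊕b30⊕b31 = 0⊕1⊕0⊕1⊕1⊕0⊕0⊕1⊕1⊕0⊕1⊕1⊕0⊕1⊕1⊕0 = 1
s8: b8⊕b9⊕b10⊕b11⊕b12⊕b13⊕b14⊕b15⊕b24⊕b25⊕b26⊕b27⊕b28⊕b29⊕b30⊕b31 = 0⊕1⊕0⊕1⊕1⊕0⊕0⊕1⊕1⊕1⊕0⊕0⊕0⊕1⊕1⊕0 = 0
s16: b16⊕b17⊕b18⊕b19⊕b20⊕b21⊕b22⊕b23⊕b24⊕b25⊕b26⊕b27⊕b28⊕b29⊕b30⊕b31 = 1⊕0⊕1⊕0⊕1⊕0⊕1⊕1⊕1⊕1⊕0⊕0⊕0⊕1⊕1⊕0 = 1
Syndrome (s16...s1) = 10101 → position 21.
Flip bit 21: corrected codeword = 0010101010110011010111111000110
Data bits at positions 3,5,6,7,9,10,11,12,13,14,15,17,18,19,20,21,22,23,24,25,26,27,28,29,30,31: 11011011001010111111000110

11011011001010111111000110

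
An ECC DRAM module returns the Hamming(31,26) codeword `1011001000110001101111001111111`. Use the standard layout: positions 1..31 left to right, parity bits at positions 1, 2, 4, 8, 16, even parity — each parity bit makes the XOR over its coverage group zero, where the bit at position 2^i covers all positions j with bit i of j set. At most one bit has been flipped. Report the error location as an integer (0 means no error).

s1: b1⊕b3⊕b5⊕b7⊕b9⊕b11⊕b13⊕b15⊕b17⊕b19⊕b21⊕b23⊕b25⊕b27⊕b29⊕b31 = 1⊕1⊕0⊕1⊕0⊕1⊕0⊕0⊕1⊕1⊕1⊕0⊕1⊕1⊕1⊕1 = 1
s2: b2⊕b3⊕b6⊕b7⊕b10⊕b11⊕b14⊕b15⊕b18⊕b19⊕b22⊕b23⊕b26⊕b27⊕b30⊕b31 = 0⊕1⊕0⊕1⊕0⊕1⊕0⊕0⊕0⊕1⊕1⊕0⊕1⊕1⊕1⊕1 = 1
s4: b4⊕b5⊕b6⊕b7⊕b12⊕b13⊕b14⊕b15⊕b20⊕b21⊕b22⊕b23⊕b28⊕b29⊕b30⊕b31 = 1⊕0⊕0⊕1⊕1⊕0⊕0⊕0⊕1⊕1⊕1⊕0⊕1⊕1⊕1⊕1 = 0
s8: b8⊕b9⊕b10⊕b11⊕b12⊕b13⊕b14⊕b15⊕b24⊕b25⊕b26⊕b27⊕b28⊕b29⊕b30⊕b31 = 0⊕0⊕0⊕1⊕1⊕0⊕0⊕0⊕0⊕1⊕1⊕1⊕1⊕1⊕1⊕1 = 1
s16: b16⊕b17⊕b18⊕b19⊕b20⊕b21⊕b22⊕b23⊕b24⊕b25⊕b26⊕b27⊕b28⊕b29⊕b30⊕b31 = 1⊕1⊕0⊕1⊕1⊕1⊕1⊕0⊕0⊕1⊕1⊕1⊕1⊕1⊕1⊕1 = 1
Syndrome (s16...s1) = 11011 → position 27.

27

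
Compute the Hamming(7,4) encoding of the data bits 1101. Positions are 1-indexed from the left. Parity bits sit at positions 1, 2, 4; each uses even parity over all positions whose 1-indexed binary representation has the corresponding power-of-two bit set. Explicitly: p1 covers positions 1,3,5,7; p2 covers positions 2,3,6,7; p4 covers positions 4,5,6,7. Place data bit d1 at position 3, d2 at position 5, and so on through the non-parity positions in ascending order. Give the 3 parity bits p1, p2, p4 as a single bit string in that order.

100

Place data bits at non-power-of-two positions: b3=1, b5=1, b6=0, b7=1.
p1 = XOR of data positions {3,5,7} = 1⊕1⊕1 = 1
p2 = XOR of data positions {3,6,7} = 1⊕0⊕1 = 0
p4 = XOR of data positions {5,6,7} = 1⊕0⊕1 = 0
Parity bits p1,p2,p4 = 100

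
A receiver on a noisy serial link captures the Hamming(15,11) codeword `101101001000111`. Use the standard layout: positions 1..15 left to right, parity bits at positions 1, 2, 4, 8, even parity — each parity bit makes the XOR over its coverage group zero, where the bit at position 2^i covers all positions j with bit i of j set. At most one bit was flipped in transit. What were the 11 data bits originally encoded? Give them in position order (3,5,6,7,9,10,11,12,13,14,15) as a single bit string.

11101000111

s1: b1⊕b3⊕b5⊕b7⊕b9⊕b11⊕b13⊕b15 = 1⊕1⊕0⊕0⊕1⊕0⊕1⊕1 = 1
s2: b2⊕b3⊕b6⊕b7⊕b10⊕b11⊕b14⊕b15 = 0⊕1⊕1⊕0⊕0⊕0⊕1⊕1 = 0
s4: b4⊕b5⊕b6⊕b7⊕b12⊕b13⊕b14⊕b15 = 1⊕0⊕1⊕0⊕0⊕1⊕1⊕1 = 1
s8: b8⊕b9⊕b10⊕b11⊕b12⊕b13⊕b14⊕b15 = 0⊕1⊕0⊕0⊕0⊕1⊕1⊕1 = 0
Syndrome (s8...s1) = 0101 → position 5.
Flip bit 5: corrected codeword = 101111001000111
Data bits at positions 3,5,6,7,9,10,11,12,13,14,15: 11101000111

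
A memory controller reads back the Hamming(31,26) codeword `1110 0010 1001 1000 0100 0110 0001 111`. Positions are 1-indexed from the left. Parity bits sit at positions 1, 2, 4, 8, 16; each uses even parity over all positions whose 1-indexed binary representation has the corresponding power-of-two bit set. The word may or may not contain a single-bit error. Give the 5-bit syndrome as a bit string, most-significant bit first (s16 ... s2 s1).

11100

s1: b1⊕b3⊕b5⊕b7⊕b9⊕b11⊕b13⊕b15⊕b17⊕b19⊕b21⊕b23⊕b25⊕b27⊕b29⊕b31 = 1⊕1⊕0⊕1⊕1⊕0⊕1⊕0⊕0⊕0⊕0⊕1⊕0⊕0⊕1⊕1 = 0
s2: b2⊕b3⊕b6⊕b7⊕b10⊕b11⊕b14⊕b15⊕b18⊕b19⊕b22⊕b23⊕b26⊕b27⊕b30⊕b31 = 1⊕1⊕0⊕1⊕0⊕0⊕0⊕0⊕1⊕0⊕1⊕1⊕0⊕0⊕1⊕1 = 0
s4: b4⊕b5⊕b6⊕b7⊕b12⊕b13⊕b14⊕b15⊕b20⊕b21⊕b22⊕b23⊕b28⊕b29⊕b30⊕b31 = 0⊕0⊕0⊕1⊕1⊕1⊕0⊕0⊕0⊕0⊕1⊕1⊕1⊕1⊕1⊕1 = 1
s8: b8⊕b9⊕b10⊕b11⊕b12⊕b13⊕b14⊕b15⊕b24⊕b25⊕b26⊕b27⊕b28⊕b29⊕b30⊕b31 = 0⊕1⊕0⊕0⊕1⊕1⊕0⊕0⊕0⊕0⊕0⊕0⊕1⊕1⊕1⊕1 = 1
s16: b16⊕b17⊕b18⊕b19⊕b20⊕b21⊕b22⊕b23⊕b24⊕b25⊕b26⊕b27⊕b28⊕b29⊕b30⊕b31 = 0⊕0⊕1⊕0⊕0⊕0⊕1⊕1⊕0⊕0⊕0⊕0⊕1⊕1⊕1⊕1 = 1
Syndrome (s16...s1) = 11100 → position 28.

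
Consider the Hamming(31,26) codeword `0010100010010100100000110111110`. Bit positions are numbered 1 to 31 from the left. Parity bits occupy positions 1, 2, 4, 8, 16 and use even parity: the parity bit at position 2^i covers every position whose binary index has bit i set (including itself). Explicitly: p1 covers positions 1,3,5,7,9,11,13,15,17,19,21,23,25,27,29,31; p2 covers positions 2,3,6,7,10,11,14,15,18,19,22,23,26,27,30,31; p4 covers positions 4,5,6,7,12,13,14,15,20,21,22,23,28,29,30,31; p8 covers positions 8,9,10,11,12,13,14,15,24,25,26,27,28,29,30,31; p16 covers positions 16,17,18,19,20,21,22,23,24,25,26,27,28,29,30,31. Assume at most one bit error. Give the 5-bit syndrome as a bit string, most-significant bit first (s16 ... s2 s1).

s1: b1⊕b3⊕b5⊕b7⊕b9⊕b11⊕b13⊕b15⊕b17⊕b19⊕b21⊕b23⊕b25⊕b27⊕b29⊕b31 = 0⊕1⊕1⊕0⊕1⊕0⊕0⊕0⊕1⊕0⊕0⊕1⊕0⊕1⊕1⊕0 = 1
s2: b2⊕b3⊕b6⊕b7⊕b10⊕b11⊕b14⊕b15⊕b18⊕b19⊕b22⊕b23⊕b26⊕b27⊕b30⊕b31 = 0⊕1⊕0⊕0⊕0⊕0⊕1⊕0⊕0⊕0⊕0⊕1⊕1⊕1⊕1⊕0 = 0
s4: b4⊕b5⊕b6⊕b7⊕b12⊕b13⊕b14⊕b15⊕b20⊕b21⊕b22⊕b23⊕b28⊕b29⊕b30⊕b31 = 0⊕1⊕0⊕0⊕1⊕0⊕1⊕0⊕0⊕0⊕0⊕1⊕1⊕1⊕1⊕0 = 1
s8: b8⊕b9⊕b10⊕b11⊕b12⊕b13⊕b14⊕b15⊕b24⊕b25⊕b26⊕b27⊕b28⊕b29⊕b30⊕b31 = 0⊕1⊕0⊕0⊕1⊕0⊕1⊕0⊕1⊕0⊕1⊕1⊕1⊕1⊕1⊕0 = 1
s16: b16⊕b17⊕b18⊕b19⊕b20⊕b21⊕b22⊕b23⊕b24⊕b25⊕b26⊕b27⊕b28⊕b29⊕b30⊕b31 = 0⊕1⊕0⊕0⊕0⊕0⊕0⊕1⊕1⊕0⊕1⊕1⊕1⊕1⊕1⊕0 = 0
Syndrome (s16...s1) = 01101 → position 13.

01101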